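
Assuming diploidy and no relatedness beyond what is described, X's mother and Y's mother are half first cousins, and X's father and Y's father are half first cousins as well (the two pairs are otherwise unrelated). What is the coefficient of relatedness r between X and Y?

0.03125

Independent pedigree routes through distinct common ancestors add.
X and Y are related in two ways: half second cousins through their mothers (r = 1/64) and half second cousins through their fathers (r = 1/64).
r = 1/64 + 1/64 = 0.03125.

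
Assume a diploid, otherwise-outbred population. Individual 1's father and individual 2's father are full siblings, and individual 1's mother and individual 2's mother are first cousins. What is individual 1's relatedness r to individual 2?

0.15625

With two independent routes of shared ancestry, r is the sum of the two contributions.
Individual 1 and individual 2 are related in two ways: first cousins through their fathers (r = 1/8) and second cousins through their mothers (r = 1/32).
r = 1/8 + 1/32 = 0.15625.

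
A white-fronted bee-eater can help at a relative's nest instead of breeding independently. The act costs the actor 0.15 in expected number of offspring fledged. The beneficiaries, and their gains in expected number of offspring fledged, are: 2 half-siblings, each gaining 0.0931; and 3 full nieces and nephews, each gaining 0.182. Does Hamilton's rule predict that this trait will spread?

Yes

Hamilton's rule: the trait is favored when the sum of r·B over every recipient exceeds the actor's cost C.
r to a half-sibling = 1/4 (half-sibs share one parent — one path of length 2: r = (1/2)^2 = 1/4).
r to a full niece or nephew = 1/4 (full aunt/uncle↔niece/nephew: two paths of length 3 through the shared grandparent pair: r = 2·(1/2)^3 = 1/4).
Summing one r·B term per recipient: 2·0.25·0.0931 + 3·0.25·0.182 = 0.18305.
0.18305 > 0.15: the indirect benefit exceeds the cost.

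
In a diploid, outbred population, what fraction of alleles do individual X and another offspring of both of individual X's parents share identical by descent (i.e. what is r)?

0.5

Each parent–offspring link contributes a factor of 1/2, and independent paths through distinct common ancestors add.
Full sibs share both parents — two paths of length 2: r = 2·(1/2)^2 = 1/2.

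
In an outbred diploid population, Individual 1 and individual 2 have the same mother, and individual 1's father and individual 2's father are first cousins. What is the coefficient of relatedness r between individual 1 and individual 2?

Wright's path rule: contributions from independent ancestry routes add.
Individual 1 and individual 2 are related in two ways: half-sibs through their shared mother (r = 1/4) and second cousins through their fathers (r = 1/32).
r = 1/4 + 1/32 = 0.28125.

0.28125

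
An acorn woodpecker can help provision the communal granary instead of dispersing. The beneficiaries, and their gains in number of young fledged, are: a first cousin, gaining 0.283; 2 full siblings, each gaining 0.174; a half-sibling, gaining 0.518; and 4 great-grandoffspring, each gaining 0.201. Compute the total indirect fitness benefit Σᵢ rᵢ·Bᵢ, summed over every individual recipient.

0.439375

r to a first cousin = 0.125 (first cousins share one grandparent pair — two paths of length 4: r = 2·(1/2)^4 = 1/8).
r to a full sibling = 1/2 (full sibs share both parents — two paths of length 2: r = 2·(1/2)^2 = 1/2).
r to a half-sibling = 0.25 (half-sibs share one parent — one path of length 2: r = (1/2)^2 = 1/4).
r to a great-grandoffspring = 1/8 (three parent–offspring links: r = (1/2)^3 = 1/8).
Summing one r·B term per recipient: 1·0.125·0.283 + 2·0.5·0.174 + 1·0.25·0.518 + 4·0.125·0.201 = 0.439375.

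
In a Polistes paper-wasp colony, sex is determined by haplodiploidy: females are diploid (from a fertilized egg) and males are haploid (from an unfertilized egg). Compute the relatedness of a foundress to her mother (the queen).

0.5

One meiotic link between diploid queen and diploid daughter: r = 1/2.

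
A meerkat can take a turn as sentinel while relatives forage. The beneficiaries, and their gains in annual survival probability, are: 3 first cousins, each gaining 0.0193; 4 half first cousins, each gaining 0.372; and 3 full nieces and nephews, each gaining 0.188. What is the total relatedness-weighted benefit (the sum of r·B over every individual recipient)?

0.2412375

r to a first cousin = 0.125 (first cousins share one grandparent pair — two paths of length 4: r = 2·(1/2)^4 = 1/8).
r to a half first cousin = 1/16 (half first cousins share one grandparent — one path of length 4: r = (1/2)^4 = 1/16).
r to a full niece or nephew = 0.25 (full aunt/uncle↔niece/nephew: two paths of length 3 through the shared grandparent pair: r = 2·(1/2)^3 = 1/4).
Summing one r·B term per recipient: 3·0.125·0.0193 + 4·0.0625·0.372 + 3·0.25·0.188 = 0.2412375.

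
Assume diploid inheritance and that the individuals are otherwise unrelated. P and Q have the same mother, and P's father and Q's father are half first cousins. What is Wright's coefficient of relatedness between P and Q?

0.265625

Wright's path rule: contributions from independent ancestry routes add.
P and Q are related in two ways: half-sibs through their shared mother (r = 1/4) and half second cousins through their fathers (r = 1/64).
r = 1/4 + 1/64 = 0.265625.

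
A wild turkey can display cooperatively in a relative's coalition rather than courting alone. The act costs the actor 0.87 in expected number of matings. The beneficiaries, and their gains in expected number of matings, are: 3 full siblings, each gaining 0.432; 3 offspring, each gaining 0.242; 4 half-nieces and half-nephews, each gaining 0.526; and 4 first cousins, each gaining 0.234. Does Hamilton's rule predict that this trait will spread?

Yes

Hamilton's rule: the trait is favored when the sum of r·B over every recipient exceeds the actor's cost C.
r to a full sibling = 0.5 (full sibs share both parents — two paths of length 2: r = 2·(1/2)^2 = 1/2).
r to an offspring = 0.5 (one parent–offspring link: r = (1/2)^1 = 1/2).
r to a half-niece or half-nephew = 0.125 (half-aunt/uncle↔niece/nephew: one path of length 3: r = (1/2)^3 = 1/8).
r to a first cousin = 0.125 (first cousins share one grandparent pair — two paths of length 4: r = 2·(1/2)^4 = 1/8).
Summing one r·B term per recipient: 3·0.5·0.432 + 3·0.5·0.242 + 4·0.125·0.526 + 4·0.125·0.234 = 1.391.
1.391 > 0.87: the indirect benefit exceeds the cost.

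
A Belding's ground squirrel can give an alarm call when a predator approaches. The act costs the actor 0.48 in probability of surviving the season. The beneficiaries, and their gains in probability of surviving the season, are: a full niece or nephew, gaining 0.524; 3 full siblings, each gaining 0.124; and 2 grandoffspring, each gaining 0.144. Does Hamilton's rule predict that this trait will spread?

Hamilton's rule: the trait is favored when the sum of r·B over every recipient exceeds the actor's cost C.
r to a full niece or nephew = 0.25 (full aunt/uncle↔niece/nephew: two paths of length 3 through the shared grandparent pair: r = 2·(1/2)^3 = 1/4).
r to a full sibling = 0.5 (full sibs share both parents — two paths of length 2: r = 2·(1/2)^2 = 1/2).
r to a grandoffspring = 1/4 (two parent–offspring links: r = (1/2)^2 = 1/4).
Summing one r·B term per recipient: 1·0.25·0.524 + 3·0.5·0.124 + 2·0.25·0.144 = 0.389.
0.389 < 0.48: the indirect benefit is less than the cost.

No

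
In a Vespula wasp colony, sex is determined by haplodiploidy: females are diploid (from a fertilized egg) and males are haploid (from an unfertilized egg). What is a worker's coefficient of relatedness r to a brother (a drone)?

Her haploid brother carries none of their father's genes and a random half of their mother's genome; that half matches the maternal half of her own genome with probability 1/2: r = 1/2 · 1/2 = 1/4.

0.25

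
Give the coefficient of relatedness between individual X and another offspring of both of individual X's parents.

Each parent–offspring link contributes a factor of 1/2, and independent paths through distinct common ancestors add.
Full sibs share both parents — two paths of length 2: r = 2·(1/2)^2 = 1/2.

0.5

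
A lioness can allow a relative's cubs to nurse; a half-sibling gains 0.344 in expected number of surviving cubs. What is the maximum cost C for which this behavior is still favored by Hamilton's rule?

0.086

r to a half-sibling = 0.25 (half-sibs share one parent — one path of length 2: r = (1/2)^2 = 1/4).
Hamilton's rule: n·r·B > C, so the trait is favored while C < n·r·B = 1·0.25·0.344 = 0.086.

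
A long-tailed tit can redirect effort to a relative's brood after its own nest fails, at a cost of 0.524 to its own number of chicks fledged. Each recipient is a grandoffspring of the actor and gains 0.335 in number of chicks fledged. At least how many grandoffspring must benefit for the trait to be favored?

r to a grandoffspring = 1/4 (two parent–offspring links: r = (1/2)^2 = 1/4).
Hamilton's rule: n·r·B > C  ⇒  n > C/(r·B) = 0.524/(0.25·0.335) = 6.257.
The smallest integer exceeding 6.257 is 7.

7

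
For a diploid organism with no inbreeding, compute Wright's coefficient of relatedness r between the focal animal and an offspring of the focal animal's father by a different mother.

Each parent–offspring link contributes a factor of 1/2, and independent paths through distinct common ancestors add.
Half-sibs share one parent — one path of length 2: r = (1/2)^2 = 1/4.

0.25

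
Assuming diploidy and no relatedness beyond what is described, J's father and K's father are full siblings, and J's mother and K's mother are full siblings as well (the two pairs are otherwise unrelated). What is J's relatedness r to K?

Wright's path rule: contributions from independent ancestry routes add.
J and K are related in two ways: first cousins through their fathers (r = 1/8) and first cousins through their mothers (r = 1/8) — i.e. double first cousins.
r = 1/8 + 1/8 = 0.25.

0.25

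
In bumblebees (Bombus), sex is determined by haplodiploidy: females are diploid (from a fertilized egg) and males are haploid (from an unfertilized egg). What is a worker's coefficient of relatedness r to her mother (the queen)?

0.5

One meiotic link between diploid queen and diploid daughter: r = 1/2.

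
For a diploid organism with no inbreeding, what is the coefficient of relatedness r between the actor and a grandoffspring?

Two parent–offspring links: r = (1/2)^2 = 1/4.

0.25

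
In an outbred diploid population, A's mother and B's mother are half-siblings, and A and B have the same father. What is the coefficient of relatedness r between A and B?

Wright's path rule: contributions from independent ancestry routes add.
A and B are related in two ways: half first cousins through their mothers (r = 1/16) and half-sibs through their shared father (r = 1/4).
r = 1/16 + 1/4 = 0.3125.

0.3125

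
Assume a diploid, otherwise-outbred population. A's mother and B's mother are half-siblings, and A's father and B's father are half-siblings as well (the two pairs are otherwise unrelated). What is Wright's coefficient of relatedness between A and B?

0.125

Independent pedigree routes through distinct common ancestors add.
A and B are related in two ways: half first cousins through their mothers (r = 1/16) and half first cousins through their fathers (r = 1/16).
r = 1/16 + 1/16 = 0.125.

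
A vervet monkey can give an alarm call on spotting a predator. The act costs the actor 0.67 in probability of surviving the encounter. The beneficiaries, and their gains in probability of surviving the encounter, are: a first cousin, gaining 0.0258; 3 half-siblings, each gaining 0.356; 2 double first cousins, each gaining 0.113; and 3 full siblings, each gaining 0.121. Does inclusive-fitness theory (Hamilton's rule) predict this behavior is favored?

No

Hamilton's rule: the trait is favored when the sum of r·B over every recipient exceeds the actor's cost C.
r to a first cousin = 0.125 (first cousins share one grandparent pair — two paths of length 4: r = 2·(1/2)^4 = 1/8).
r to a half-sibling = 0.25 (half-sibs share one parent — one path of length 2: r = (1/2)^2 = 1/4).
r to a double first cousin = 0.25 (double first cousins share both grandparent pairs — four paths of length 4: r = 4·(1/2)^4 = 1/4).
r to a full sibling = 1/2 (full sibs share both parents — two paths of length 2: r = 2·(1/2)^2 = 1/2).
Summing one r·B term per recipient: 1·0.125·0.0258 + 3·0.25·0.356 + 2·0.25·0.113 + 3·0.5·0.121 = 0.508225.
0.508225 < 0.67: the indirect benefit is less than the cost.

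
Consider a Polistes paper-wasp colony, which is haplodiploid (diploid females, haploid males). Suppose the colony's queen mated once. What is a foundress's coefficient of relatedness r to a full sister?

Haplodiploid full sisters inherit their father's entire haploid genome identically (contributing 1/2) and on average half of their mother's contribution (1/2 · 1/2 = 1/4); r = 1/2 + 1/4 = 3/4.

0.75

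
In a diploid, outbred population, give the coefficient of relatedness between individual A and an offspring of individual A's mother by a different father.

0.25

Each parent–offspring link contributes a factor of 1/2, and independent paths through distinct common ancestors add.
Half-sibs share one parent — one path of length 2: r = (1/2)^2 = 1/4.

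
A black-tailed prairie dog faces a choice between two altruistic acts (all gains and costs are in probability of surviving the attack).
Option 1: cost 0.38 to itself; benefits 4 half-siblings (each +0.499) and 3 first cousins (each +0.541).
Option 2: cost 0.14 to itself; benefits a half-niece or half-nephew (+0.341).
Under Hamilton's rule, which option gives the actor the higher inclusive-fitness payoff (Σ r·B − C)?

Option 1: r to a half-sibling = 0.25.
Option 1: r to a first cousin = 0.125.
Option 1: Σ r·B − C = (4·0.25·0.499 + 3·0.125·0.541) − 0.38 = 0.321875.
Option 2: r to a half-niece or half-nephew = 0.125.
Option 2: Σ r·B − C = (1·0.125·0.341) − 0.14 = -0.097375.
Option 1 has the higher net inclusive-fitness payoff.

Option 1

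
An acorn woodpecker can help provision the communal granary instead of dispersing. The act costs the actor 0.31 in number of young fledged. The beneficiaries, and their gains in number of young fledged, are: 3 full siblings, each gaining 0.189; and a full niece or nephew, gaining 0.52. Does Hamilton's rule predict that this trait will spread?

Hamilton's rule: the trait is favored when the sum of r·B over every recipient exceeds the actor's cost C.
r to a full sibling = 1/2 (full sibs share both parents — two paths of length 2: r = 2·(1/2)^2 = 1/2).
r to a full niece or nephew = 1/4 (full aunt/uncle↔niece/nephew: two paths of length 3 through the shared grandparent pair: r = 2·(1/2)^3 = 1/4).
Summing one r·B term per recipient: 3·0.5·0.189 + 1·0.25·0.52 = 0.4135.
0.4135 > 0.31: the indirect benefit exceeds the cost.

Yes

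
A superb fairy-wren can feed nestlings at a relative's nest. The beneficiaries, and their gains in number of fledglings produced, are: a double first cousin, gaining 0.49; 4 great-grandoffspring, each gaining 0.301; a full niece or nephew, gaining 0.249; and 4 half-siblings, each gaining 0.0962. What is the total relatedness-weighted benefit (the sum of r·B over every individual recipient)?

r to a double first cousin = 1/4 (double first cousins share both grandparent pairs — four paths of length 4: r = 4·(1/2)^4 = 1/4).
r to a great-grandoffspring = 0.125 (three parent–offspring links: r = (1/2)^3 = 1/8).
r to a full niece or nephew = 0.25 (full aunt/uncle↔niece/nephew: two paths of length 3 through the shared grandparent pair: r = 2·(1/2)^3 = 1/4).
r to a half-sibling = 0.25 (half-sibs share one parent — one path of length 2: r = (1/2)^2 = 1/4).
Summing one r·B term per recipient: 1·0.25·0.49 + 4·0.125·0.301 + 1·0.25·0.249 + 4·0.25·0.0962 = 0.43145.

0.43145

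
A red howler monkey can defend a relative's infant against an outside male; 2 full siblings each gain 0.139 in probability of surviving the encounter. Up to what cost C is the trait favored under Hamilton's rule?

0.139

r to a full sibling = 1/2 (full sibs share both parents — two paths of length 2: r = 2·(1/2)^2 = 1/2).
Hamilton's rule: n·r·B > C, so the trait is favored while C < n·r·B = 2·0.5·0.139 = 0.139.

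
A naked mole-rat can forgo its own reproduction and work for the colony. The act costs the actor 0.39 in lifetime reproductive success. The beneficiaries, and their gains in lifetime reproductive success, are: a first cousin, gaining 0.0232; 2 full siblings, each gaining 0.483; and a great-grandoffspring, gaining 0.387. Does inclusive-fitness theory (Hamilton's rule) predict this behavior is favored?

Hamilton's rule: the trait is favored when the sum of r·B over every recipient exceeds the actor's cost C.
r to a first cousin = 0.125 (first cousins share one grandparent pair — two paths of length 4: r = 2·(1/2)^4 = 1/8).
r to a full sibling = 1/2 (full sibs share both parents — two paths of length 2: r = 2·(1/2)^2 = 1/2).
r to a great-grandoffspring = 0.125 (three parent–offspring links: r = (1/2)^3 = 1/8).
Summing one r·B term per recipient: 1·0.125·0.0232 + 2·0.5·0.483 + 1·0.125·0.387 = 0.534275.
0.534275 > 0.39: the indirect benefit exceeds the cost.

Yes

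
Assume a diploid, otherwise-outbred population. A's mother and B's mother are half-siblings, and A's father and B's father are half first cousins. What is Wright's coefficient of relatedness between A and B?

With two independent routes of shared ancestry, r is the sum of the two contributions.
A and B are related in two ways: half first cousins through their mothers (r = 1/16) and half second cousins through their fathers (r = 1/64).
r = 1/16 + 1/64 = 0.078125.

0.078125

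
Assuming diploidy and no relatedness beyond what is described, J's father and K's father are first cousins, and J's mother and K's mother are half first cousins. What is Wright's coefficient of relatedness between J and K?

0.046875

Wright's path rule: contributions from independent ancestry routes add.
J and K are related in two ways: second cousins through their fathers (r = 1/32) and half second cousins through their mothers (r = 1/64).
r = 1/32 + 1/64 = 3/64 = 0.046875.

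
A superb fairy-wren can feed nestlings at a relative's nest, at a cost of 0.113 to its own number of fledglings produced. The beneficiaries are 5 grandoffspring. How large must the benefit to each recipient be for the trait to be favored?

0.0904

r to a grandoffspring = 0.25 (two parent–offspring links: r = (1/2)^2 = 1/4).
Hamilton's rule with n recipients of equal r: n·r·B > C, so B > C/(n·r) = 0.113/(5·0.25) = 0.0904.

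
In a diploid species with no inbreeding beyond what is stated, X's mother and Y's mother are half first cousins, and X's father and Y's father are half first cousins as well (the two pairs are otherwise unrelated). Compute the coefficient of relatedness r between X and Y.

With two independent routes of shared ancestry, r is the sum of the two contributions.
X and Y are related in two ways: half second cousins through their mothers (r = 1/64) and half second cousins through their fathers (r = 1/64).
r = 1/64 + 1/64 = 0.03125.

0.03125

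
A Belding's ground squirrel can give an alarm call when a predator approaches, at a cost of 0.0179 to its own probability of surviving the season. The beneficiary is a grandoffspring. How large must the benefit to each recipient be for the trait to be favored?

r to a grandoffspring = 0.25 (two parent–offspring links: r = (1/2)^2 = 1/4).
Hamilton's rule with n recipients of equal r: n·r·B > C, so B > C/(n·r) = 0.0179/(1·0.25) = 0.0716.

0.0716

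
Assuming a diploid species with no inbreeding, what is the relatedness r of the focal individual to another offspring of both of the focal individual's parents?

Each parent–offspring link contributes a factor of 1/2, and independent paths through distinct common ancestors add.
Full sibs share both parents — two paths of length 2: r = 2·(1/2)^2 = 1/2.

0.5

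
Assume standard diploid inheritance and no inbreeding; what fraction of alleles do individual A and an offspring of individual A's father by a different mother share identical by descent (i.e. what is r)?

Each parent–offspring link contributes a factor of 1/2, and independent paths through distinct common ancestors add.
Half-sibs share one parent — one path of length 2: r = (1/2)^2 = 1/4.

0.25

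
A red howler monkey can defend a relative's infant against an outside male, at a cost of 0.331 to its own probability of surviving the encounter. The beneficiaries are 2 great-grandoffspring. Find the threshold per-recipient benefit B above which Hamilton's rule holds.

r to a great-grandoffspring = 0.125 (three parent–offspring links: r = (1/2)^3 = 1/8).
Hamilton's rule with n recipients of equal r: n·r·B > C, so B > C/(n·r) = 0.331/(2·0.125) = 1.324.

1.324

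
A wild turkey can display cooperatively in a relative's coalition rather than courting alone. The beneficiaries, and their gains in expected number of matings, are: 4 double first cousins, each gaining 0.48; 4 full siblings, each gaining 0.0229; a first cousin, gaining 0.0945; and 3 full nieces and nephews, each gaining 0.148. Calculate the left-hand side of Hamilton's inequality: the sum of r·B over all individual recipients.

0.6486125

r to a double first cousin = 0.25 (double first cousins share both grandparent pairs — four paths of length 4: r = 4·(1/2)^4 = 1/4).
r to a full sibling = 1/2 (full sibs share both parents — two paths of length 2: r = 2·(1/2)^2 = 1/2).
r to a first cousin = 1/8 (first cousins share one grandparent pair — two paths of length 4: r = 2·(1/2)^4 = 1/8).
r to a full niece or nephew = 1/4 (full aunt/uncle↔niece/nephew: two paths of length 3 through the shared grandparent pair: r = 2·(1/2)^3 = 1/4).
Summing one r·B term per recipient: 4·0.25·0.48 + 4·0.5·0.0229 + 1·0.125·0.0945 + 3·0.25·0.148 = 0.6486125.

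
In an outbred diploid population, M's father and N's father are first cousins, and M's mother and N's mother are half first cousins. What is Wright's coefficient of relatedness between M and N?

Wright's path rule: contributions from independent ancestry routes add.
M and N are related in two ways: second cousins through their fathers (r = 1/32) and half second cousins through their mothers (r = 1/64).
r = 1/32 + 1/64 = 3/64 = 0.046875.

0.046875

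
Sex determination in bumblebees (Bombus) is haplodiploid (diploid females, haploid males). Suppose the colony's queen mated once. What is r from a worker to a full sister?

0.75

Haplodiploid full sisters inherit their father's entire haploid genome identically (contributing 1/2) and on average half of their mother's contribution (1/2 · 1/2 = 1/4); r = 1/2 + 1/4 = 3/4.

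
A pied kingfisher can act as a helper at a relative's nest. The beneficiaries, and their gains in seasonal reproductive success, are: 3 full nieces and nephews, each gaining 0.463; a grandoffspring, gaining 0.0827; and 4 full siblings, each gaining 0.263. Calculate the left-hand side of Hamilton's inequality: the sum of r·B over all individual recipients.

0.893925

r to a full niece or nephew = 1/4 (full aunt/uncle↔niece/nephew: two paths of length 3 through the shared grandparent pair: r = 2·(1/2)^3 = 1/4).
r to a grandoffspring = 1/4 (two parent–offspring links: r = (1/2)^2 = 1/4).
r to a full sibling = 0.5 (full sibs share both parents — two paths of length 2: r = 2·(1/2)^2 = 1/2).
Summing one r·B term per recipient: 3·0.25·0.463 + 1·0.25·0.0827 + 4·0.5·0.263 = 0.893925.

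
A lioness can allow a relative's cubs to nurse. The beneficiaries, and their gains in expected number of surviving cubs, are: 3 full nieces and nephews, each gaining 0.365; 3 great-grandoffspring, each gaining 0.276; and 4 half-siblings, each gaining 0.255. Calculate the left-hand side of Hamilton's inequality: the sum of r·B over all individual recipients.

0.63225

r to a full niece or nephew = 1/4 (full aunt/uncle↔niece/nephew: two paths of length 3 through the shared grandparent pair: r = 2·(1/2)^3 = 1/4).
r to a great-grandoffspring = 0.125 (three parent–offspring links: r = (1/2)^3 = 1/8).
r to a half-sibling = 1/4 (half-sibs share one parent — one path of length 2: r = (1/2)^2 = 1/4).
Summing one r·B term per recipient: 3·0.25·0.365 + 3·0.125·0.276 + 4·0.25·0.255 = 0.63225.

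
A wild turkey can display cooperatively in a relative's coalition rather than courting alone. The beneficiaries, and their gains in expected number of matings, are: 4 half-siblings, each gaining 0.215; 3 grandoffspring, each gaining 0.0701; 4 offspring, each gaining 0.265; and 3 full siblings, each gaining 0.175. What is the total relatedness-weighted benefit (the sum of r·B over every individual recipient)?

1.060075

r to a half-sibling = 1/4 (half-sibs share one parent — one path of length 2: r = (1/2)^2 = 1/4).
r to a grandoffspring = 1/4 (two parent–offspring links: r = (1/2)^2 = 1/4).
r to an offspring = 1/2 (one parent–offspring link: r = (1/2)^1 = 1/2).
r to a full sibling = 1/2 (full sibs share both parents — two paths of length 2: r = 2·(1/2)^2 = 1/2).
Summing one r·B term per recipient: 4·0.25·0.215 + 3·0.25·0.0701 + 4·0.5·0.265 + 3·0.5·0.175 = 1.060075.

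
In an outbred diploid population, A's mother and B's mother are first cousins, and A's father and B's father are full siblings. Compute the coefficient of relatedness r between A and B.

Relatedness sums over independent paths through distinct common ancestors.
A and B are related in two ways: second cousins through their mothers (r = 1/32) and first cousins through their fathers (r = 1/8).
r = 1/32 + 1/8 = 5/32 = 0.15625.

0.15625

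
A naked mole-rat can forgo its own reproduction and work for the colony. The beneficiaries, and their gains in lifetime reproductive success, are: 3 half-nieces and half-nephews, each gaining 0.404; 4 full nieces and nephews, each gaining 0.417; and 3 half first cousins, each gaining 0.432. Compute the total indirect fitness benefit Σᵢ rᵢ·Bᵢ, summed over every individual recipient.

0.6495

r to a half-niece or half-nephew = 1/8 (half-aunt/uncle↔niece/nephew: one path of length 3: r = (1/2)^3 = 1/8).
r to a full niece or nephew = 0.25 (full aunt/uncle↔niece/nephew: two paths of length 3 through the shared grandparent pair: r = 2·(1/2)^3 = 1/4).
r to a half first cousin = 0.0625 (half first cousins share one grandparent — one path of length 4: r = (1/2)^4 = 1/16).
Summing one r·B term per recipient: 3·0.125·0.404 + 4·0.25·0.417 + 3·0.0625·0.432 = 0.6495.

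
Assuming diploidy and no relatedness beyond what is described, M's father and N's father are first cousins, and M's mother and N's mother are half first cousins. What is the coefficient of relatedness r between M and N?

Wright's path rule: contributions from independent ancestry routes add.
M and N are related in two ways: second cousins through their fathers (r = 1/32) and half second cousins through their mothers (r = 1/64).
r = 1/32 + 1/64 = 0.046875.

0.046875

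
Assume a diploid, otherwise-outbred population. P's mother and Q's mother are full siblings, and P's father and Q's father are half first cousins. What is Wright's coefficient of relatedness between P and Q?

With two independent routes of shared ancestry, r is the sum of the two contributions.
P and Q are related in two ways: first cousins through their mothers (r = 1/8) and half second cousins through their fathers (r = 1/64).
r = 1/8 + 1/64 = 9/64 = 0.140625.

0.140625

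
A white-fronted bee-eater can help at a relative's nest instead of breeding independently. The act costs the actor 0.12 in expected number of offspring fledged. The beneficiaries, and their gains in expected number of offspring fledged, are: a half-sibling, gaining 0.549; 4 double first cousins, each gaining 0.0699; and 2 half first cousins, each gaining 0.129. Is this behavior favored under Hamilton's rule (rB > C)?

Yes

Hamilton's rule: the trait is favored when the sum of r·B over every recipient exceeds the actor's cost C.
r to a half-sibling = 0.25 (half-sibs share one parent — one path of length 2: r = (1/2)^2 = 1/4).
r to a double first cousin = 1/4 (double first cousins share both grandparent pairs — four paths of length 4: r = 4·(1/2)^4 = 1/4).
r to a half first cousin = 0.0625 (half first cousins share one grandparent — one path of length 4: r = (1/2)^4 = 1/16).
Summing one r·B term per recipient: 1·0.25·0.549 + 4·0.25·0.0699 + 2·0.0625·0.129 = 0.223275.
0.223275 > 0.12: the indirect benefit exceeds the cost.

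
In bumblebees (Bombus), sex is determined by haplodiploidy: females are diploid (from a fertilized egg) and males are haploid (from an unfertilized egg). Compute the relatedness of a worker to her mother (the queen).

0.5

One meiotic link between diploid queen and diploid daughter: r = 1/2.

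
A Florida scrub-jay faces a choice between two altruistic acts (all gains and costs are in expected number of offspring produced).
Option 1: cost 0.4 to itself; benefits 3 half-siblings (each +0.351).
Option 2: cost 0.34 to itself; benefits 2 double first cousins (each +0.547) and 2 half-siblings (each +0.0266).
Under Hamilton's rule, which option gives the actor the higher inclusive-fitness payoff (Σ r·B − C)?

Option 1: r to a half-sibling = 0.25.
Option 1: Σ r·B − C = (3·0.25·0.351) − 0.4 = -0.13675.
Option 2: r to a double first cousin = 0.25.
Option 2: r to a half-sibling = 0.25.
Option 2: Σ r·B − C = (2·0.25·0.547 + 2·0.25·0.0266) − 0.34 = -0.0532.
Option 2 has the higher net inclusive-fitness payoff.

Option 2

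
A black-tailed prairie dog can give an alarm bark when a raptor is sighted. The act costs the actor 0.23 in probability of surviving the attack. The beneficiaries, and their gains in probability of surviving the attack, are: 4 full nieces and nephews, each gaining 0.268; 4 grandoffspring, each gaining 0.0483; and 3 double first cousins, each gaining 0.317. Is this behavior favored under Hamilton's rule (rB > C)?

Hamilton's rule: the trait is favored when the sum of r·B over every recipient exceeds the actor's cost C.
r to a full niece or nephew = 1/4 (full aunt/uncle↔niece/nephew: two paths of length 3 through the shared grandparent pair: r = 2·(1/2)^3 = 1/4).
r to a grandoffspring = 1/4 (two parent–offspring links: r = (1/2)^2 = 1/4).
r to a double first cousin = 0.25 (double first cousins share both grandparent pairs — four paths of length 4: r = 4·(1/2)^4 = 1/4).
Summing one r·B term per recipient: 4·0.25·0.268 + 4·0.25·0.0483 + 3·0.25·0.317 = 0.55405.
0.55405 > 0.23: the indirect benefit exceeds the cost.

Yes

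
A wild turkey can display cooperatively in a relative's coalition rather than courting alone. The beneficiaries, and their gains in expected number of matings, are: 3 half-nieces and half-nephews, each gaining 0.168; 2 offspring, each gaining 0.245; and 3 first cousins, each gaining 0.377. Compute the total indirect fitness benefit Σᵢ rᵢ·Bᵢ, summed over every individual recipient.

0.449375

r to a half-niece or half-nephew = 1/8 (half-aunt/uncle↔niece/nephew: one path of length 3: r = (1/2)^3 = 1/8).
r to an offspring = 1/2 (one parent–offspring link: r = (1/2)^1 = 1/2).
r to a first cousin = 0.125 (first cousins share one grandparent pair — two paths of length 4: r = 2·(1/2)^4 = 1/8).
Summing one r·B term per recipient: 3·0.125·0.168 + 2·0.5·0.245 + 3·0.125·0.377 = 0.449375.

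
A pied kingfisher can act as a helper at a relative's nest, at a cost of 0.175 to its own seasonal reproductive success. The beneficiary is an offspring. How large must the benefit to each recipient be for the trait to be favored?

0.35

r to an offspring = 1/2 (one parent–offspring link: r = (1/2)^1 = 1/2).
Hamilton's rule with n recipients of equal r: n·r·B > C, so B > C/(n·r) = 0.175/(1·0.5) = 0.35.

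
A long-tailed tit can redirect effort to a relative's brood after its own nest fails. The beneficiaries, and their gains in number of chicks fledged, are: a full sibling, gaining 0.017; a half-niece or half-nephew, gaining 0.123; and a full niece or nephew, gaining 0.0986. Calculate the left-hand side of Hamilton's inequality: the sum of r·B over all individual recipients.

r to a full sibling = 1/2 (full sibs share both parents — two paths of length 2: r = 2·(1/2)^2 = 1/2).
r to a half-niece or half-nephew = 1/8 (half-aunt/uncle↔niece/nephew: one path of length 3: r = (1/2)^3 = 1/8).
r to a full niece or nephew = 0.25 (full aunt/uncle↔niece/nephew: two paths of length 3 through the shared grandparent pair: r = 2·(1/2)^3 = 1/4).
Summing one r·B term per recipient: 1·0.5·0.017 + 1·0.125·0.123 + 1·0.25·0.0986 = 0.048525.

0.048525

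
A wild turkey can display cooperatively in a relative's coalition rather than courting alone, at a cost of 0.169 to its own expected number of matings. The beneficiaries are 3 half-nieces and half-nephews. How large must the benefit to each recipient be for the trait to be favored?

r to a half-niece or half-nephew = 1/8 (half-aunt/uncle↔niece/nephew: one path of length 3: r = (1/2)^3 = 1/8).
Hamilton's rule with n recipients of equal r: n·r·B > C, so B > C/(n·r) = 0.169/(3·0.125) = 0.4507.

0.4507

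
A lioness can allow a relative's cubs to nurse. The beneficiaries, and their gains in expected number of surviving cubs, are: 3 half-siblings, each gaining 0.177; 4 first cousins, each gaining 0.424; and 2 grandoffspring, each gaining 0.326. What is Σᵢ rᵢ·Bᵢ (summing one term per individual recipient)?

r to a half-sibling = 1/4 (half-sibs share one parent — one path of length 2: r = (1/2)^2 = 1/4).
r to a first cousin = 0.125 (first cousins share one grandparent pair — two paths of length 4: r = 2·(1/2)^4 = 1/8).
r to a grandoffspring = 0.25 (two parent–offspring links: r = (1/2)^2 = 1/4).
Summing one r·B term per recipient: 3·0.25·0.177 + 4·0.125·0.424 + 2·0.25·0.326 = 0.50775.

0.50775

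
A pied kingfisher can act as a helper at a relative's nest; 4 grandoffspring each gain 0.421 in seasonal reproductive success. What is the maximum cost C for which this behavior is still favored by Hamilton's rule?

r to a grandoffspring = 0.25 (two parent–offspring links: r = (1/2)^2 = 1/4).
Hamilton's rule: n·r·B > C, so the trait is favored while C < n·r·B = 4·0.25·0.421 = 0.421.

0.421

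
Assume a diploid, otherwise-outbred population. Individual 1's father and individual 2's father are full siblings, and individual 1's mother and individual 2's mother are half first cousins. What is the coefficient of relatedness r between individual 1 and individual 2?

Wright's path rule: contributions from independent ancestry routes add.
Individual 1 and individual 2 are related in two ways: first cousins through their fathers (r = 1/8) and half second cousins through their mothers (r = 1/64).
r = 1/8 + 1/64 = 0.140625.

0.140625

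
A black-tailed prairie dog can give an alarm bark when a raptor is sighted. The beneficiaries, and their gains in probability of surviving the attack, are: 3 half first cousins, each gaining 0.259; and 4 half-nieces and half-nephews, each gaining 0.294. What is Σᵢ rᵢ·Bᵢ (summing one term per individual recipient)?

r to a half first cousin = 1/16 (half first cousins share one grandparent — one path of length 4: r = (1/2)^4 = 1/16).
r to a half-niece or half-nephew = 1/8 (half-aunt/uncle↔niece/nephew: one path of length 3: r = (1/2)^3 = 1/8).
Summing one r·B term per recipient: 3·0.0625·0.259 + 4·0.125·0.294 = 0.1955625.

0.1955625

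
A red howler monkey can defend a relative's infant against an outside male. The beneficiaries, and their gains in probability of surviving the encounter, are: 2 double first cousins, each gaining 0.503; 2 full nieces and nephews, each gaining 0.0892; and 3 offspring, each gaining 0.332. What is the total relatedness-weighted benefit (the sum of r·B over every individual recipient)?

r to a double first cousin = 0.25 (double first cousins share both grandparent pairs — four paths of length 4: r = 4·(1/2)^4 = 1/4).
r to a full niece or nephew = 0.25 (full aunt/uncle↔niece/nephew: two paths of length 3 through the shared grandparent pair: r = 2·(1/2)^3 = 1/4).
r to an offspring = 0.5 (one parent–offspring link: r = (1/2)^1 = 1/2).
Summing one r·B term per recipient: 2·0.25·0.503 + 2·0.25·0.0892 + 3·0.5·0.332 = 0.7941.

0.7941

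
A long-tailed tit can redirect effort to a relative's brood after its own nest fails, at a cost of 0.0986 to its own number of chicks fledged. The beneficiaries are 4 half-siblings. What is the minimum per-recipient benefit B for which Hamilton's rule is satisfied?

0.0986

r to a half-sibling = 1/4 (half-sibs share one parent — one path of length 2: r = (1/2)^2 = 1/4).
Hamilton's rule with n recipients of equal r: n·r·B > C, so B > C/(n·r) = 0.0986/(4·0.25) = 0.0986.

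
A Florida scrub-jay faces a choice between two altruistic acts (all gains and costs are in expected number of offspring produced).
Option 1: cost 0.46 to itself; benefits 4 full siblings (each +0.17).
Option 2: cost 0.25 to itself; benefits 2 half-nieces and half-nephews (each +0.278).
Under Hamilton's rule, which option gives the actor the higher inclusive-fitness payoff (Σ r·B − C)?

Option 1: r to a full sibling = 0.5.
Option 1: Σ r·B − C = (4·0.5·0.17) − 0.46 = -0.12.
Option 2: r to a half-niece or half-nephew = 0.125.
Option 2: Σ r·B − C = (2·0.125·0.278) − 0.25 = -0.1805.
Option 1 has the higher net inclusive-fitness payoff.

Option 1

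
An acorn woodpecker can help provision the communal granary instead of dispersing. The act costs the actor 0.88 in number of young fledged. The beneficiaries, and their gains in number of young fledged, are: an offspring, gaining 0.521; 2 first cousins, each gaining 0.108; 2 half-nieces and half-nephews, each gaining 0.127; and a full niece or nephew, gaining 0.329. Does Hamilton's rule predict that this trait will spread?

Hamilton's rule: the trait is favored when the sum of r·B over every recipient exceeds the actor's cost C.
r to an offspring = 1/2 (one parent–offspring link: r = (1/2)^1 = 1/2).
r to a first cousin = 1/8 (first cousins share one grandparent pair — two paths of length 4: r = 2·(1/2)^4 = 1/8).
r to a half-niece or half-nephew = 0.125 (half-aunt/uncle↔niece/nephew: one path of length 3: r = (1/2)^3 = 1/8).
r to a full niece or nephew = 0.25 (full aunt/uncle↔niece/nephew: two paths of length 3 through the shared grandparent pair: r = 2·(1/2)^3 = 1/4).
Summing one r·B term per recipient: 1·0.5·0.521 + 2·0.125·0.108 + 2·0.125·0.127 + 1·0.25·0.329 = 0.4015.
0.4015 < 0.88: the indirect benefit is less than the cost.

No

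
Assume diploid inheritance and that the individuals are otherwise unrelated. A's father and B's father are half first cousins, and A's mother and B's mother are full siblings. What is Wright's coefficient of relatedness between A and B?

0.140625

With two independent routes of shared ancestry, r is the sum of the two contributions.
A and B are related in two ways: half second cousins through their fathers (r = 1/64) and first cousins through their mothers (r = 1/8).
r = 1/64 + 1/8 = 9/64 = 0.140625.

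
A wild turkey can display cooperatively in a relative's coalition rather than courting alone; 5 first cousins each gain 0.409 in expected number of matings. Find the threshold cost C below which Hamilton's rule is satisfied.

0.255625

r to a first cousin = 1/8 (first cousins share one grandparent pair — two paths of length 4: r = 2·(1/2)^4 = 1/8).
Hamilton's rule: n·r·B > C, so the trait is favored while C < n·r·B = 5·0.125·0.409 = 0.255625.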